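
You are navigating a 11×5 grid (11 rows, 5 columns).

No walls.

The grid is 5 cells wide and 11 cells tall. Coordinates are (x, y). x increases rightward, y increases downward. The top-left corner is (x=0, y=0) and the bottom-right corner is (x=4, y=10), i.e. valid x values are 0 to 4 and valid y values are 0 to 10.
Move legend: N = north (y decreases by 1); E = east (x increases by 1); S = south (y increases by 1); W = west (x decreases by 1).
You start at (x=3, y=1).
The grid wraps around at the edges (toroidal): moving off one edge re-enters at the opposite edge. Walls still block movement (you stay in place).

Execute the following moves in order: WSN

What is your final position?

Answer: Final position: (x=2, y=1)

Derivation:
Start: (x=3, y=1)
  W (west): (x=3, y=1) -> (x=2, y=1)
  S (south): (x=2, y=1) -> (x=2, y=2)
  N (north): (x=2, y=2) -> (x=2, y=1)
Final: (x=2, y=1)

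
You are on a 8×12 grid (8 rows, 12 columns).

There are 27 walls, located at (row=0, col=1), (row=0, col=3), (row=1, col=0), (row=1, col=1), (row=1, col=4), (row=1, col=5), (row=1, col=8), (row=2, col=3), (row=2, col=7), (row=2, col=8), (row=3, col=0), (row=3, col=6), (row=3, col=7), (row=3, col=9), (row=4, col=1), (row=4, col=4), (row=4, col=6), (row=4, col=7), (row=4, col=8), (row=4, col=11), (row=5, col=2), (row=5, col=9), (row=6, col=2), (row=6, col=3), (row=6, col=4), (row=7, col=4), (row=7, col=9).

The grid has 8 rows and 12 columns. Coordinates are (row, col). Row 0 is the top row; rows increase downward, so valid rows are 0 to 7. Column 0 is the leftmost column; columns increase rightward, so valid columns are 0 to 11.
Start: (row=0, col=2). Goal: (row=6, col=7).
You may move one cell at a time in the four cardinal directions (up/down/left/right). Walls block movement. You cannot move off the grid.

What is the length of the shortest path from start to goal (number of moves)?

Answer: Shortest path length: 11

Derivation:
BFS from (row=0, col=2) until reaching (row=6, col=7):
  Distance 0: (row=0, col=2)
  Distance 1: (row=1, col=2)
  Distance 2: (row=1, col=3), (row=2, col=2)
  Distance 3: (row=2, col=1), (row=3, col=2)
  Distance 4: (row=2, col=0), (row=3, col=1), (row=3, col=3), (row=4, col=2)
  Distance 5: (row=3, col=4), (row=4, col=3)
  Distance 6: (row=2, col=4), (row=3, col=5), (row=5, col=3)
  Distance 7: (row=2, col=5), (row=4, col=5), (row=5, col=4)
  Distance 8: (row=2, col=6), (row=5, col=5)
  Distance 9: (row=1, col=6), (row=5, col=6), (row=6, col=5)
  Distance 10: (row=0, col=6), (row=1, col=7), (row=5, col=7), (row=6, col=6), (row=7, col=5)
  Distance 11: (row=0, col=5), (row=0, col=7), (row=5, col=8), (row=6, col=7), (row=7, col=6)  <- goal reached here
One shortest path (11 moves): (row=0, col=2) -> (row=1, col=2) -> (row=2, col=2) -> (row=3, col=2) -> (row=3, col=3) -> (row=3, col=4) -> (row=3, col=5) -> (row=4, col=5) -> (row=5, col=5) -> (row=5, col=6) -> (row=5, col=7) -> (row=6, col=7)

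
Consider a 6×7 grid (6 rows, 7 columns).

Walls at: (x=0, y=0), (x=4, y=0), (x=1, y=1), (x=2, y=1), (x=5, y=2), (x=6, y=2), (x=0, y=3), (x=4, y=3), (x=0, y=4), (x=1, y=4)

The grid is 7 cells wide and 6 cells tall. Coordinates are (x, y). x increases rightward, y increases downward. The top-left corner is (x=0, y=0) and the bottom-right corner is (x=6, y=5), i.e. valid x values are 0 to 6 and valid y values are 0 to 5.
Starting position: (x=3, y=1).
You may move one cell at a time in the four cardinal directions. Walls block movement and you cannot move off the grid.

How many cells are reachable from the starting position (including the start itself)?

BFS flood-fill from (x=3, y=1):
  Distance 0: (x=3, y=1)
  Distance 1: (x=3, y=0), (x=4, y=1), (x=3, y=2)
  Distance 2: (x=2, y=0), (x=5, y=1), (x=2, y=2), (x=4, y=2), (x=3, y=3)
  Distance 3: (x=1, y=0), (x=5, y=0), (x=6, y=1), (x=1, y=2), (x=2, y=3), (x=3, y=4)
  Distance 4: (x=6, y=0), (x=0, y=2), (x=1, y=3), (x=2, y=4), (x=4, y=4), (x=3, y=5)
  Distance 5: (x=0, y=1), (x=5, y=4), (x=2, y=5), (x=4, y=5)
  Distance 6: (x=5, y=3), (x=6, y=4), (x=1, y=5), (x=5, y=5)
  Distance 7: (x=6, y=3), (x=0, y=5), (x=6, y=5)
Total reachable: 32 (grid has 32 open cells total)

Answer: Reachable cells: 32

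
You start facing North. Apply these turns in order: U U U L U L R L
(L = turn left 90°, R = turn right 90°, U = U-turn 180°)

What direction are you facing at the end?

Answer: Final heading: South

Derivation:
Start: North
  U (U-turn (180°)) -> South
  U (U-turn (180°)) -> North
  U (U-turn (180°)) -> South
  L (left (90° counter-clockwise)) -> East
  U (U-turn (180°)) -> West
  L (left (90° counter-clockwise)) -> South
  R (right (90° clockwise)) -> West
  L (left (90° counter-clockwise)) -> South
Final: South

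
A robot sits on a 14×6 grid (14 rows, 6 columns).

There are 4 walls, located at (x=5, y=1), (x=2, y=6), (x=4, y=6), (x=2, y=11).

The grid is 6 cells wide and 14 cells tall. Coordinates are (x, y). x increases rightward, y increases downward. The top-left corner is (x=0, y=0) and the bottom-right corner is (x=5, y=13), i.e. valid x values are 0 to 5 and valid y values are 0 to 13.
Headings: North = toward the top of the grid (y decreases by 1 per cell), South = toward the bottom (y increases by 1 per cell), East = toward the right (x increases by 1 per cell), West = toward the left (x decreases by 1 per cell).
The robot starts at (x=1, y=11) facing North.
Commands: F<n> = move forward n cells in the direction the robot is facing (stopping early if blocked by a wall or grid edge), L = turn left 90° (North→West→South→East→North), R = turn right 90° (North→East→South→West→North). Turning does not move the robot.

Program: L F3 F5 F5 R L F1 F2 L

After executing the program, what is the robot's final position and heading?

Start: (x=1, y=11), facing North
  L: turn left, now facing West
  F3: move forward 1/3 (blocked), now at (x=0, y=11)
  F5: move forward 0/5 (blocked), now at (x=0, y=11)
  F5: move forward 0/5 (blocked), now at (x=0, y=11)
  R: turn right, now facing North
  L: turn left, now facing West
  F1: move forward 0/1 (blocked), now at (x=0, y=11)
  F2: move forward 0/2 (blocked), now at (x=0, y=11)
  L: turn left, now facing South
Final: (x=0, y=11), facing South

Answer: Final position: (x=0, y=11), facing South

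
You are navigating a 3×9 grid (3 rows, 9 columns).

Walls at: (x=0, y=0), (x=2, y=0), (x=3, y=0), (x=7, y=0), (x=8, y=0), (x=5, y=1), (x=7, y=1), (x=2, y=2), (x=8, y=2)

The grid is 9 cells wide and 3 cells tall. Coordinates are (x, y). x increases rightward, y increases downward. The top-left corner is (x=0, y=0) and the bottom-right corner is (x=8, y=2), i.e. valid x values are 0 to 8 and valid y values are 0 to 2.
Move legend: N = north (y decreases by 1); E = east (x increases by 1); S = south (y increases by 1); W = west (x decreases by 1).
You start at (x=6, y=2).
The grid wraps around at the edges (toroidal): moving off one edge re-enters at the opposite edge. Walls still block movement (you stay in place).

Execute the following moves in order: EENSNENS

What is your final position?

Start: (x=6, y=2)
  E (east): (x=6, y=2) -> (x=7, y=2)
  E (east): blocked, stay at (x=7, y=2)
  N (north): blocked, stay at (x=7, y=2)
  S (south): blocked, stay at (x=7, y=2)
  N (north): blocked, stay at (x=7, y=2)
  E (east): blocked, stay at (x=7, y=2)
  N (north): blocked, stay at (x=7, y=2)
  S (south): blocked, stay at (x=7, y=2)
Final: (x=7, y=2)

Answer: Final position: (x=7, y=2)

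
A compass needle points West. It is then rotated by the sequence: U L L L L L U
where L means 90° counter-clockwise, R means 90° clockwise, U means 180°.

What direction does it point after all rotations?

Start: West
  U (U-turn (180°)) -> East
  L (left (90° counter-clockwise)) -> North
  L (left (90° counter-clockwise)) -> West
  L (left (90° counter-clockwise)) -> South
  L (left (90° counter-clockwise)) -> East
  L (left (90° counter-clockwise)) -> North
  U (U-turn (180°)) -> South
Final: South

Answer: Final heading: South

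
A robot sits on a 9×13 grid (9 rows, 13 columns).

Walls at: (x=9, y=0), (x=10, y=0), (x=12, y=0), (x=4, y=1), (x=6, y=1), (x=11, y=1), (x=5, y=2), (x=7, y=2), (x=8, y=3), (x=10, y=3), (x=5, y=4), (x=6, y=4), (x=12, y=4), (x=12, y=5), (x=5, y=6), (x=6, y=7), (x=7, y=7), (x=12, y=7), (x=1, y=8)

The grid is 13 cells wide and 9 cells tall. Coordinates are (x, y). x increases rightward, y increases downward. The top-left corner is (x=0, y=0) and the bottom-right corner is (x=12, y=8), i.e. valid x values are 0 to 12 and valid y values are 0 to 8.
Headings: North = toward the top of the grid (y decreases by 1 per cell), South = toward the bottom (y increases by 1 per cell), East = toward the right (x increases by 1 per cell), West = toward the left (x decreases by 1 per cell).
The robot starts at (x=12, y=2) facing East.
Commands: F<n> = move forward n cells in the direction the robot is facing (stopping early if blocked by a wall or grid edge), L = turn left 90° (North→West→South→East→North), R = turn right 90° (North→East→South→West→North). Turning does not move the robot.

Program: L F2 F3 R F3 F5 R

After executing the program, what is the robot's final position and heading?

Start: (x=12, y=2), facing East
  L: turn left, now facing North
  F2: move forward 1/2 (blocked), now at (x=12, y=1)
  F3: move forward 0/3 (blocked), now at (x=12, y=1)
  R: turn right, now facing East
  F3: move forward 0/3 (blocked), now at (x=12, y=1)
  F5: move forward 0/5 (blocked), now at (x=12, y=1)
  R: turn right, now facing South
Final: (x=12, y=1), facing South

Answer: Final position: (x=12, y=1), facing South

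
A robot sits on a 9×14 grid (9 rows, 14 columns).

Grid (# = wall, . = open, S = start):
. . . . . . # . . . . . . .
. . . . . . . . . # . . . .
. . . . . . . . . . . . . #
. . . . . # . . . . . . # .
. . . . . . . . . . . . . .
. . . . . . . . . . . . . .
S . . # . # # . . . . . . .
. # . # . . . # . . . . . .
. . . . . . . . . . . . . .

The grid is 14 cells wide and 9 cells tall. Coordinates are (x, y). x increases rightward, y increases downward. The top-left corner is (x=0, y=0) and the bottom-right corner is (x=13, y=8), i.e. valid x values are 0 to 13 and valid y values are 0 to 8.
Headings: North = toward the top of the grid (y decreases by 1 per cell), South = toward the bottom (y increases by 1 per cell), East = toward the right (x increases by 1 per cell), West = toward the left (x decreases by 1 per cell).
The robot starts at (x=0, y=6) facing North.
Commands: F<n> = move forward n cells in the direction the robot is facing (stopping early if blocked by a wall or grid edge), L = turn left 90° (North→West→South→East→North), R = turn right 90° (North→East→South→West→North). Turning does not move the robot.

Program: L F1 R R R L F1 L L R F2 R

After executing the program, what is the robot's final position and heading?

Start: (x=0, y=6), facing North
  L: turn left, now facing West
  F1: move forward 0/1 (blocked), now at (x=0, y=6)
  R: turn right, now facing North
  R: turn right, now facing East
  R: turn right, now facing South
  L: turn left, now facing East
  F1: move forward 1, now at (x=1, y=6)
  L: turn left, now facing North
  L: turn left, now facing West
  R: turn right, now facing North
  F2: move forward 2, now at (x=1, y=4)
  R: turn right, now facing East
Final: (x=1, y=4), facing East

Answer: Final position: (x=1, y=4), facing East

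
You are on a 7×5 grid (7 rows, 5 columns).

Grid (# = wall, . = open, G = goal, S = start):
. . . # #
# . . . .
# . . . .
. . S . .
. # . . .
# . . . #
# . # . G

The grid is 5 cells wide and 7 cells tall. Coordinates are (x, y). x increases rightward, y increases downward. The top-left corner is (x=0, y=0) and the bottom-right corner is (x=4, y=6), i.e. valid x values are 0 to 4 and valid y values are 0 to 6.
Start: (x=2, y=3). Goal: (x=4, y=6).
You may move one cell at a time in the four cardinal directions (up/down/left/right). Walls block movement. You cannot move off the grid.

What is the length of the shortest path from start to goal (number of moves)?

Answer: Shortest path length: 5

Derivation:
BFS from (x=2, y=3) until reaching (x=4, y=6):
  Distance 0: (x=2, y=3)
  Distance 1: (x=2, y=2), (x=1, y=3), (x=3, y=3), (x=2, y=4)
  Distance 2: (x=2, y=1), (x=1, y=2), (x=3, y=2), (x=0, y=3), (x=4, y=3), (x=3, y=4), (x=2, y=5)
  Distance 3: (x=2, y=0), (x=1, y=1), (x=3, y=1), (x=4, y=2), (x=0, y=4), (x=4, y=4), (x=1, y=5), (x=3, y=5)
  Distance 4: (x=1, y=0), (x=4, y=1), (x=1, y=6), (x=3, y=6)
  Distance 5: (x=0, y=0), (x=4, y=6)  <- goal reached here
One shortest path (5 moves): (x=2, y=3) -> (x=3, y=3) -> (x=3, y=4) -> (x=3, y=5) -> (x=3, y=6) -> (x=4, y=6)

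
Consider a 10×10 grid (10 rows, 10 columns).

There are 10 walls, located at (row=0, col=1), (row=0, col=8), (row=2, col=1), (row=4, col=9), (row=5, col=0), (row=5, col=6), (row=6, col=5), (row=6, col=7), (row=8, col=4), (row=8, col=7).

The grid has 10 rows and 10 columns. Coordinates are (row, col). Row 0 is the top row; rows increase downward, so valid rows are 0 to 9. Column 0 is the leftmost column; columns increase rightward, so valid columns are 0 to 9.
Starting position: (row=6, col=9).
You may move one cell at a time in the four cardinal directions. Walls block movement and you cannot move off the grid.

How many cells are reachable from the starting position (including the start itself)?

BFS flood-fill from (row=6, col=9):
  Distance 0: (row=6, col=9)
  Distance 1: (row=5, col=9), (row=6, col=8), (row=7, col=9)
  Distance 2: (row=5, col=8), (row=7, col=8), (row=8, col=9)
  Distance 3: (row=4, col=8), (row=5, col=7), (row=7, col=7), (row=8, col=8), (row=9, col=9)
  Distance 4: (row=3, col=8), (row=4, col=7), (row=7, col=6), (row=9, col=8)
  Distance 5: (row=2, col=8), (row=3, col=7), (row=3, col=9), (row=4, col=6), (row=6, col=6), (row=7, col=5), (row=8, col=6), (row=9, col=7)
  Distance 6: (row=1, col=8), (row=2, col=7), (row=2, col=9), (row=3, col=6), (row=4, col=5), (row=7, col=4), (row=8, col=5), (row=9, col=6)
  Distance 7: (row=1, col=7), (row=1, col=9), (row=2, col=6), (row=3, col=5), (row=4, col=4), (row=5, col=5), (row=6, col=4), (row=7, col=3), (row=9, col=5)
  Distance 8: (row=0, col=7), (row=0, col=9), (row=1, col=6), (row=2, col=5), (row=3, col=4), (row=4, col=3), (row=5, col=4), (row=6, col=3), (row=7, col=2), (row=8, col=3), (row=9, col=4)
  Distance 9: (row=0, col=6), (row=1, col=5), (row=2, col=4), (row=3, col=3), (row=4, col=2), (row=5, col=3), (row=6, col=2), (row=7, col=1), (row=8, col=2), (row=9, col=3)
  Distance 10: (row=0, col=5), (row=1, col=4), (row=2, col=3), (row=3, col=2), (row=4, col=1), (row=5, col=2), (row=6, col=1), (row=7, col=0), (row=8, col=1), (row=9, col=2)
  Distance 11: (row=0, col=4), (row=1, col=3), (row=2, col=2), (row=3, col=1), (row=4, col=0), (row=5, col=1), (row=6, col=0), (row=8, col=0), (row=9, col=1)
  Distance 12: (row=0, col=3), (row=1, col=2), (row=3, col=0), (row=9, col=0)
  Distance 13: (row=0, col=2), (row=1, col=1), (row=2, col=0)
  Distance 14: (row=1, col=0)
  Distance 15: (row=0, col=0)
Total reachable: 90 (grid has 90 open cells total)

Answer: Reachable cells: 90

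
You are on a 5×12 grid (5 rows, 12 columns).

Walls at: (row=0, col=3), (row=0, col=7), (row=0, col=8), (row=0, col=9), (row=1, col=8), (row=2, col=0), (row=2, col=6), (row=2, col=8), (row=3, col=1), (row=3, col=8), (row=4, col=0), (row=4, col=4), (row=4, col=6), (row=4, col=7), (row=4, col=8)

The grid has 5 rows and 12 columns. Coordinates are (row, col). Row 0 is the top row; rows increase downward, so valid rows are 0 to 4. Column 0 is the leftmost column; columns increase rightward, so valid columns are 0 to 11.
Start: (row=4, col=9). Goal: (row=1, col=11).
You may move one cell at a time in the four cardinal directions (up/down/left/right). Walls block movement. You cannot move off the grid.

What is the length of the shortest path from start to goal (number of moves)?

Answer: Shortest path length: 5

Derivation:
BFS from (row=4, col=9) until reaching (row=1, col=11):
  Distance 0: (row=4, col=9)
  Distance 1: (row=3, col=9), (row=4, col=10)
  Distance 2: (row=2, col=9), (row=3, col=10), (row=4, col=11)
  Distance 3: (row=1, col=9), (row=2, col=10), (row=3, col=11)
  Distance 4: (row=1, col=10), (row=2, col=11)
  Distance 5: (row=0, col=10), (row=1, col=11)  <- goal reached here
One shortest path (5 moves): (row=4, col=9) -> (row=4, col=10) -> (row=4, col=11) -> (row=3, col=11) -> (row=2, col=11) -> (row=1, col=11)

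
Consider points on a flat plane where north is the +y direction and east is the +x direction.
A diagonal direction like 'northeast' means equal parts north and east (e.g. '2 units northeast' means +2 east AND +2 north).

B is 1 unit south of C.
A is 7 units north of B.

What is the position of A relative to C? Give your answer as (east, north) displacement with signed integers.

Place C at the origin (east=0, north=0).
  B is 1 unit south of C: delta (east=+0, north=-1); B at (east=0, north=-1).
  A is 7 units north of B: delta (east=+0, north=+7); A at (east=0, north=6).
Therefore A relative to C: (east=0, north=6).

Answer: A is at (east=0, north=6) relative to C.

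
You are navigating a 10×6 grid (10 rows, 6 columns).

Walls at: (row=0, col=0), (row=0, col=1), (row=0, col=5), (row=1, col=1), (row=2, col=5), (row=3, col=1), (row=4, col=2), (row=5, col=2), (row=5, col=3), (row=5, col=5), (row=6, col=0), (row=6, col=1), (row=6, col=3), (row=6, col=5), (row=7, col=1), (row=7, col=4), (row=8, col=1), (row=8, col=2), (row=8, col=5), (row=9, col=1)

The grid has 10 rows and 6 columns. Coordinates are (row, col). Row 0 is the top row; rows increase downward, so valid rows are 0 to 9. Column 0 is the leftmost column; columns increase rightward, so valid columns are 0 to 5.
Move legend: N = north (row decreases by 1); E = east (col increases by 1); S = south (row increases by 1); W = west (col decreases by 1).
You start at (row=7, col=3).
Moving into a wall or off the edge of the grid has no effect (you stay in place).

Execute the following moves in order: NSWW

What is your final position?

Start: (row=7, col=3)
  N (north): blocked, stay at (row=7, col=3)
  S (south): (row=7, col=3) -> (row=8, col=3)
  W (west): blocked, stay at (row=8, col=3)
  W (west): blocked, stay at (row=8, col=3)
Final: (row=8, col=3)

Answer: Final position: (row=8, col=3)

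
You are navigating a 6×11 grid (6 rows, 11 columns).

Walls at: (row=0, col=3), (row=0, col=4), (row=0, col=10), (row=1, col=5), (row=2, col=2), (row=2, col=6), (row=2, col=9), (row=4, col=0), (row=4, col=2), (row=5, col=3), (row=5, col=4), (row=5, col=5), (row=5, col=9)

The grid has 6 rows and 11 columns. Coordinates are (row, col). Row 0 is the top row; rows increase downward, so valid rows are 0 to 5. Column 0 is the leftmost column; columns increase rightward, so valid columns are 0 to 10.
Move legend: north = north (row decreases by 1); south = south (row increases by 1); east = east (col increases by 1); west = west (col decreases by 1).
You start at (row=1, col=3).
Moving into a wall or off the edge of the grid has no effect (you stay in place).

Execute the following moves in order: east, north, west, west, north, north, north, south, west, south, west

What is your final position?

Start: (row=1, col=3)
  east (east): (row=1, col=3) -> (row=1, col=4)
  north (north): blocked, stay at (row=1, col=4)
  west (west): (row=1, col=4) -> (row=1, col=3)
  west (west): (row=1, col=3) -> (row=1, col=2)
  north (north): (row=1, col=2) -> (row=0, col=2)
  north (north): blocked, stay at (row=0, col=2)
  north (north): blocked, stay at (row=0, col=2)
  south (south): (row=0, col=2) -> (row=1, col=2)
  west (west): (row=1, col=2) -> (row=1, col=1)
  south (south): (row=1, col=1) -> (row=2, col=1)
  west (west): (row=2, col=1) -> (row=2, col=0)
Final: (row=2, col=0)

Answer: Final position: (row=2, col=0)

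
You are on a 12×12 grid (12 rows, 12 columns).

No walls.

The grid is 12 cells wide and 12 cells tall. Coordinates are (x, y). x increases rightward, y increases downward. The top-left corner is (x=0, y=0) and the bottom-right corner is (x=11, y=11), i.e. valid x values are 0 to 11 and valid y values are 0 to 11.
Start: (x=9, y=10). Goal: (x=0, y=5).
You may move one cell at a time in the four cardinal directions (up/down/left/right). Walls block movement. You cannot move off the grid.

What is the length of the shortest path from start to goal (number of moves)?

Answer: Shortest path length: 14

Derivation:
BFS from (x=9, y=10) until reaching (x=0, y=5):
  Distance 0: (x=9, y=10)
  Distance 1: (x=9, y=9), (x=8, y=10), (x=10, y=10), (x=9, y=11)
  Distance 2: (x=9, y=8), (x=8, y=9), (x=10, y=9), (x=7, y=10), (x=11, y=10), (x=8, y=11), (x=10, y=11)
  Distance 3: (x=9, y=7), (x=8, y=8), (x=10, y=8), (x=7, y=9), (x=11, y=9), (x=6, y=10), (x=7, y=11), (x=11, y=11)
  Distance 4: (x=9, y=6), (x=8, y=7), (x=10, y=7), (x=7, y=8), (x=11, y=8), (x=6, y=9), (x=5, y=10), (x=6, y=11)
  Distance 5: (x=9, y=5), (x=8, y=6), (x=10, y=6), (x=7, y=7), (x=11, y=7), (x=6, y=8), (x=5, y=9), (x=4, y=10), (x=5, y=11)
  Distance 6: (x=9, y=4), (x=8, y=5), (x=10, y=5), (x=7, y=6), (x=11, y=6), (x=6, y=7), (x=5, y=8), (x=4, y=9), (x=3, y=10), (x=4, y=11)
  Distance 7: (x=9, y=3), (x=8, y=4), (x=10, y=4), (x=7, y=5), (x=11, y=5), (x=6, y=6), (x=5, y=7), (x=4, y=8), (x=3, y=9), (x=2, y=10), (x=3, y=11)
  Distance 8: (x=9, y=2), (x=8, y=3), (x=10, y=3), (x=7, y=4), (x=11, y=4), (x=6, y=5), (x=5, y=6), (x=4, y=7), (x=3, y=8), (x=2, y=9), (x=1, y=10), (x=2, y=11)
  Distance 9: (x=9, y=1), (x=8, y=2), (x=10, y=2), (x=7, y=3), (x=11, y=3), (x=6, y=4), (x=5, y=5), (x=4, y=6), (x=3, y=7), (x=2, y=8), (x=1, y=9), (x=0, y=10), (x=1, y=11)
  Distance 10: (x=9, y=0), (x=8, y=1), (x=10, y=1), (x=7, y=2), (x=11, y=2), (x=6, y=3), (x=5, y=4), (x=4, y=5), (x=3, y=6), (x=2, y=7), (x=1, y=8), (x=0, y=9), (x=0, y=11)
  Distance 11: (x=8, y=0), (x=10, y=0), (x=7, y=1), (x=11, y=1), (x=6, y=2), (x=5, y=3), (x=4, y=4), (x=3, y=5), (x=2, y=6), (x=1, y=7), (x=0, y=8)
  Distance 12: (x=7, y=0), (x=11, y=0), (x=6, y=1), (x=5, y=2), (x=4, y=3), (x=3, y=4), (x=2, y=5), (x=1, y=6), (x=0, y=7)
  Distance 13: (x=6, y=0), (x=5, y=1), (x=4, y=2), (x=3, y=3), (x=2, y=4), (x=1, y=5), (x=0, y=6)
  Distance 14: (x=5, y=0), (x=4, y=1), (x=3, y=2), (x=2, y=3), (x=1, y=4), (x=0, y=5)  <- goal reached here
One shortest path (14 moves): (x=9, y=10) -> (x=8, y=10) -> (x=7, y=10) -> (x=6, y=10) -> (x=5, y=10) -> (x=4, y=10) -> (x=3, y=10) -> (x=2, y=10) -> (x=1, y=10) -> (x=0, y=10) -> (x=0, y=9) -> (x=0, y=8) -> (x=0, y=7) -> (x=0, y=6) -> (x=0, y=5)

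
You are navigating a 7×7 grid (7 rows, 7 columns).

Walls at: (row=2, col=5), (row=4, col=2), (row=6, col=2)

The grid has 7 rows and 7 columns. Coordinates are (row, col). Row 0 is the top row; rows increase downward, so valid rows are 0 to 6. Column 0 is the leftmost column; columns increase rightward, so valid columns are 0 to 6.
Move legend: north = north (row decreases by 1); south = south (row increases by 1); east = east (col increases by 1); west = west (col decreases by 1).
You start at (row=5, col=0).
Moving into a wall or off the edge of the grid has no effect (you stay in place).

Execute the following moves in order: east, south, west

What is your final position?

Answer: Final position: (row=6, col=0)

Derivation:
Start: (row=5, col=0)
  east (east): (row=5, col=0) -> (row=5, col=1)
  south (south): (row=5, col=1) -> (row=6, col=1)
  west (west): (row=6, col=1) -> (row=6, col=0)
Final: (row=6, col=0)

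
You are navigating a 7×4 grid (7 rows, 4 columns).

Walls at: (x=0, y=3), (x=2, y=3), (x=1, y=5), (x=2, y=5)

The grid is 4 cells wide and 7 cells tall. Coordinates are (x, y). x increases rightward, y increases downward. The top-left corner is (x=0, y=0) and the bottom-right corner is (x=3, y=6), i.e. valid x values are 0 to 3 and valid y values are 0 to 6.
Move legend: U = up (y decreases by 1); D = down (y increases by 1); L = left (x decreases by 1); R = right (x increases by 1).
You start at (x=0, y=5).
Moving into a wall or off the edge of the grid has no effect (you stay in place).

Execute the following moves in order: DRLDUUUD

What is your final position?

Answer: Final position: (x=0, y=5)

Derivation:
Start: (x=0, y=5)
  D (down): (x=0, y=5) -> (x=0, y=6)
  R (right): (x=0, y=6) -> (x=1, y=6)
  L (left): (x=1, y=6) -> (x=0, y=6)
  D (down): blocked, stay at (x=0, y=6)
  U (up): (x=0, y=6) -> (x=0, y=5)
  U (up): (x=0, y=5) -> (x=0, y=4)
  U (up): blocked, stay at (x=0, y=4)
  D (down): (x=0, y=4) -> (x=0, y=5)
Final: (x=0, y=5)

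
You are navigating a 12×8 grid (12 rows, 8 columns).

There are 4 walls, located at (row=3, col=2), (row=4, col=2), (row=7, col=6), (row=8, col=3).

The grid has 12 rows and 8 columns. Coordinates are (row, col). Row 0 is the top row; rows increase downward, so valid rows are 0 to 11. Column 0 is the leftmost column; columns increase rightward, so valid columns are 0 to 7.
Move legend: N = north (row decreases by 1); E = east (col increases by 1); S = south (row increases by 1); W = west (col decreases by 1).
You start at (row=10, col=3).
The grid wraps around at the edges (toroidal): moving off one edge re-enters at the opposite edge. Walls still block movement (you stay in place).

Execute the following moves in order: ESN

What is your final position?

Answer: Final position: (row=10, col=4)

Derivation:
Start: (row=10, col=3)
  E (east): (row=10, col=3) -> (row=10, col=4)
  S (south): (row=10, col=4) -> (row=11, col=4)
  N (north): (row=11, col=4) -> (row=10, col=4)
Final: (row=10, col=4)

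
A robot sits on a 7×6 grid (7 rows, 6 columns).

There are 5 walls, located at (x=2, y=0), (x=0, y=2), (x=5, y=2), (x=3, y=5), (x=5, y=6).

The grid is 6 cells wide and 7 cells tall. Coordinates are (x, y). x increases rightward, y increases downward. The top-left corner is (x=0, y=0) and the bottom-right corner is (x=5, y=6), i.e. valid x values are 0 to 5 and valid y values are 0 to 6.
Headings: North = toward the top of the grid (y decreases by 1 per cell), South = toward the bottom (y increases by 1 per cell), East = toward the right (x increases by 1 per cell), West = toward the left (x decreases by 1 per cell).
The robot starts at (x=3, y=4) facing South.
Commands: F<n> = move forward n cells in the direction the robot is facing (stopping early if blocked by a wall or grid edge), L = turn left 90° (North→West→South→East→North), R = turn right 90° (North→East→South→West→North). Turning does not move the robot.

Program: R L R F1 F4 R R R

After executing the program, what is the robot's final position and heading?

Answer: Final position: (x=0, y=4), facing South

Derivation:
Start: (x=3, y=4), facing South
  R: turn right, now facing West
  L: turn left, now facing South
  R: turn right, now facing West
  F1: move forward 1, now at (x=2, y=4)
  F4: move forward 2/4 (blocked), now at (x=0, y=4)
  R: turn right, now facing North
  R: turn right, now facing East
  R: turn right, now facing South
Final: (x=0, y=4), facing South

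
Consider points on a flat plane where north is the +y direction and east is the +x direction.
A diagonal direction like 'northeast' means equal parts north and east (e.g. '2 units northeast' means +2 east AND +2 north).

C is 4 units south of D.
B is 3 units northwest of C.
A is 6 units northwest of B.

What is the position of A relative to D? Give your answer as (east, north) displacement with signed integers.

Place D at the origin (east=0, north=0).
  C is 4 units south of D: delta (east=+0, north=-4); C at (east=0, north=-4).
  B is 3 units northwest of C: delta (east=-3, north=+3); B at (east=-3, north=-1).
  A is 6 units northwest of B: delta (east=-6, north=+6); A at (east=-9, north=5).
Therefore A relative to D: (east=-9, north=5).

Answer: A is at (east=-9, north=5) relative to D.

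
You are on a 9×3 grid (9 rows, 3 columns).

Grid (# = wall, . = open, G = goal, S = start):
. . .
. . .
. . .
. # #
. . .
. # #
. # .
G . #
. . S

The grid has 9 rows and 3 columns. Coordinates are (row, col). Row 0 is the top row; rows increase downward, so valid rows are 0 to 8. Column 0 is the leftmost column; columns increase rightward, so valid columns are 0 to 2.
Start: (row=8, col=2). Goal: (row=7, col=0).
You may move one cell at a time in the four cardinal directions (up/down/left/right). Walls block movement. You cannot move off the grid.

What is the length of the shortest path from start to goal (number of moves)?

Answer: Shortest path length: 3

Derivation:
BFS from (row=8, col=2) until reaching (row=7, col=0):
  Distance 0: (row=8, col=2)
  Distance 1: (row=8, col=1)
  Distance 2: (row=7, col=1), (row=8, col=0)
  Distance 3: (row=7, col=0)  <- goal reached here
One shortest path (3 moves): (row=8, col=2) -> (row=8, col=1) -> (row=8, col=0) -> (row=7, col=0)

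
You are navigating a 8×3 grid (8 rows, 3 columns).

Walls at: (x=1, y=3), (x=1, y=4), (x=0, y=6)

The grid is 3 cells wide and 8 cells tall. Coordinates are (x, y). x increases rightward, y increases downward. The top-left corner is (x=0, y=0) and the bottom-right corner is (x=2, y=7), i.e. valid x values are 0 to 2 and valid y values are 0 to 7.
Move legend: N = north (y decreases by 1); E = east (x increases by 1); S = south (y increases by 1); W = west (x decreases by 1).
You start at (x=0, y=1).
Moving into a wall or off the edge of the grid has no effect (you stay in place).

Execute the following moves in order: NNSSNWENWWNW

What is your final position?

Answer: Final position: (x=0, y=0)

Derivation:
Start: (x=0, y=1)
  N (north): (x=0, y=1) -> (x=0, y=0)
  N (north): blocked, stay at (x=0, y=0)
  S (south): (x=0, y=0) -> (x=0, y=1)
  S (south): (x=0, y=1) -> (x=0, y=2)
  N (north): (x=0, y=2) -> (x=0, y=1)
  W (west): blocked, stay at (x=0, y=1)
  E (east): (x=0, y=1) -> (x=1, y=1)
  N (north): (x=1, y=1) -> (x=1, y=0)
  W (west): (x=1, y=0) -> (x=0, y=0)
  W (west): blocked, stay at (x=0, y=0)
  N (north): blocked, stay at (x=0, y=0)
  W (west): blocked, stay at (x=0, y=0)
Final: (x=0, y=0)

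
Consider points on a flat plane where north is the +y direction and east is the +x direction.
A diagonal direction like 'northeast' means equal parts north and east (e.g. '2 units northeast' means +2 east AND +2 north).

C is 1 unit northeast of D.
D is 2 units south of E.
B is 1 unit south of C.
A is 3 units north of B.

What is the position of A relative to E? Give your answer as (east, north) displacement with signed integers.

Answer: A is at (east=1, north=1) relative to E.

Derivation:
Place E at the origin (east=0, north=0).
  D is 2 units south of E: delta (east=+0, north=-2); D at (east=0, north=-2).
  C is 1 unit northeast of D: delta (east=+1, north=+1); C at (east=1, north=-1).
  B is 1 unit south of C: delta (east=+0, north=-1); B at (east=1, north=-2).
  A is 3 units north of B: delta (east=+0, north=+3); A at (east=1, north=1).
Therefore A relative to E: (east=1, north=1).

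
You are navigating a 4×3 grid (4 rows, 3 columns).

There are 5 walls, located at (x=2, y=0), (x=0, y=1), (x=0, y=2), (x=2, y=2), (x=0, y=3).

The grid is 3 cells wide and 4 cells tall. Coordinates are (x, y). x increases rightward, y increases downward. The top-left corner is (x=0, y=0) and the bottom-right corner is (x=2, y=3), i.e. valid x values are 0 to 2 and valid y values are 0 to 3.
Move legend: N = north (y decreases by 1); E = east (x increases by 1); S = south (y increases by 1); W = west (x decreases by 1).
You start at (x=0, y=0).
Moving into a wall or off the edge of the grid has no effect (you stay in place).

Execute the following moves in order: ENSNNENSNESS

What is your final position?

Answer: Final position: (x=1, y=2)

Derivation:
Start: (x=0, y=0)
  E (east): (x=0, y=0) -> (x=1, y=0)
  N (north): blocked, stay at (x=1, y=0)
  S (south): (x=1, y=0) -> (x=1, y=1)
  N (north): (x=1, y=1) -> (x=1, y=0)
  N (north): blocked, stay at (x=1, y=0)
  E (east): blocked, stay at (x=1, y=0)
  N (north): blocked, stay at (x=1, y=0)
  S (south): (x=1, y=0) -> (x=1, y=1)
  N (north): (x=1, y=1) -> (x=1, y=0)
  E (east): blocked, stay at (x=1, y=0)
  S (south): (x=1, y=0) -> (x=1, y=1)
  S (south): (x=1, y=1) -> (x=1, y=2)
Final: (x=1, y=2)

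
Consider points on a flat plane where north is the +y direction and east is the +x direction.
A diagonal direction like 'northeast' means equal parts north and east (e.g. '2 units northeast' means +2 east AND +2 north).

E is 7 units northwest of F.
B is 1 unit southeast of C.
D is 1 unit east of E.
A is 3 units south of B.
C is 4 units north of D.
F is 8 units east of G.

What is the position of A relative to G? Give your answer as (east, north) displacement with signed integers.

Place G at the origin (east=0, north=0).
  F is 8 units east of G: delta (east=+8, north=+0); F at (east=8, north=0).
  E is 7 units northwest of F: delta (east=-7, north=+7); E at (east=1, north=7).
  D is 1 unit east of E: delta (east=+1, north=+0); D at (east=2, north=7).
  C is 4 units north of D: delta (east=+0, north=+4); C at (east=2, north=11).
  B is 1 unit southeast of C: delta (east=+1, north=-1); B at (east=3, north=10).
  A is 3 units south of B: delta (east=+0, north=-3); A at (east=3, north=7).
Therefore A relative to G: (east=3, north=7).

Answer: A is at (east=3, north=7) relative to G.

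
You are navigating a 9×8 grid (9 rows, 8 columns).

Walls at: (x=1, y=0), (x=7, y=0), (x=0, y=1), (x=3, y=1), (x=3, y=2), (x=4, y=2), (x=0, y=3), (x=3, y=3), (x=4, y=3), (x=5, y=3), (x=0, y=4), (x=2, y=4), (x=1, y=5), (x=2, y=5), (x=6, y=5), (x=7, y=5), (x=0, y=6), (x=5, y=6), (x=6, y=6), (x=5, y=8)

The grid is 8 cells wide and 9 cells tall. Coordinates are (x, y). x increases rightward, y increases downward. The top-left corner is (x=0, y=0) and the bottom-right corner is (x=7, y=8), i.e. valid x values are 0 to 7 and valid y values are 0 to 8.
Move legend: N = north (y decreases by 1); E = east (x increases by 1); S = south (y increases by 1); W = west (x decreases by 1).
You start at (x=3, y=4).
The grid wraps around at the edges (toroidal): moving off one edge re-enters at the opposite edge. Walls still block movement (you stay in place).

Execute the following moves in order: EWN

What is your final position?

Answer: Final position: (x=3, y=4)

Derivation:
Start: (x=3, y=4)
  E (east): (x=3, y=4) -> (x=4, y=4)
  W (west): (x=4, y=4) -> (x=3, y=4)
  N (north): blocked, stay at (x=3, y=4)
Final: (x=3, y=4)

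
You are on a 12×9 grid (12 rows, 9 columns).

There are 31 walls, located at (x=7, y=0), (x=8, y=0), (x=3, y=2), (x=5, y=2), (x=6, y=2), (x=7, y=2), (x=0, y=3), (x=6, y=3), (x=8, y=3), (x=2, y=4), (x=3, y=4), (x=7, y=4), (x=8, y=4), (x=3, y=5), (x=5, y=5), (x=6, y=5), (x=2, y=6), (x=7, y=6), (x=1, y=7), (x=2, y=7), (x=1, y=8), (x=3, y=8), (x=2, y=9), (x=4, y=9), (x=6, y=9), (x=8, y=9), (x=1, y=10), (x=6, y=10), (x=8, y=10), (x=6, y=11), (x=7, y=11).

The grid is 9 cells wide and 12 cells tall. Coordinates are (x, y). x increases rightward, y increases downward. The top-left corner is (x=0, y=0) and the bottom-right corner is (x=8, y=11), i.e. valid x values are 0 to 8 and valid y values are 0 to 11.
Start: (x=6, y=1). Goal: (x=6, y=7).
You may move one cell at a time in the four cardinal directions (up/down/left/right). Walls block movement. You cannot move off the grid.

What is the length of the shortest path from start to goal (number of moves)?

BFS from (x=6, y=1) until reaching (x=6, y=7):
  Distance 0: (x=6, y=1)
  Distance 1: (x=6, y=0), (x=5, y=1), (x=7, y=1)
  Distance 2: (x=5, y=0), (x=4, y=1), (x=8, y=1)
  Distance 3: (x=4, y=0), (x=3, y=1), (x=4, y=2), (x=8, y=2)
  Distance 4: (x=3, y=0), (x=2, y=1), (x=4, y=3)
  Distance 5: (x=2, y=0), (x=1, y=1), (x=2, y=2), (x=3, y=3), (x=5, y=3), (x=4, y=4)
  Distance 6: (x=1, y=0), (x=0, y=1), (x=1, y=2), (x=2, y=3), (x=5, y=4), (x=4, y=5)
  Distance 7: (x=0, y=0), (x=0, y=2), (x=1, y=3), (x=6, y=4), (x=4, y=6)
  Distance 8: (x=1, y=4), (x=3, y=6), (x=5, y=6), (x=4, y=7)
  Distance 9: (x=0, y=4), (x=1, y=5), (x=6, y=6), (x=3, y=7), (x=5, y=7), (x=4, y=8)
  Distance 10: (x=0, y=5), (x=2, y=5), (x=1, y=6), (x=6, y=7), (x=5, y=8)  <- goal reached here
One shortest path (10 moves): (x=6, y=1) -> (x=5, y=1) -> (x=4, y=1) -> (x=4, y=2) -> (x=4, y=3) -> (x=4, y=4) -> (x=4, y=5) -> (x=4, y=6) -> (x=5, y=6) -> (x=6, y=6) -> (x=6, y=7)

Answer: Shortest path length: 10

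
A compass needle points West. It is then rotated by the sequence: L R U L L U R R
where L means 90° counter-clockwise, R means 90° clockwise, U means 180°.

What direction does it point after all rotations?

Answer: Final heading: West

Derivation:
Start: West
  L (left (90° counter-clockwise)) -> South
  R (right (90° clockwise)) -> West
  U (U-turn (180°)) -> East
  L (left (90° counter-clockwise)) -> North
  L (left (90° counter-clockwise)) -> West
  U (U-turn (180°)) -> East
  R (right (90° clockwise)) -> South
  R (right (90° clockwise)) -> West
Final: West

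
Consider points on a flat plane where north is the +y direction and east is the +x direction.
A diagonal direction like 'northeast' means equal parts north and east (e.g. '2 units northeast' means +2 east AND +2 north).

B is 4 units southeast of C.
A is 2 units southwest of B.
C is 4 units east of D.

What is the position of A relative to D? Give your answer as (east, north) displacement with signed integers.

Place D at the origin (east=0, north=0).
  C is 4 units east of D: delta (east=+4, north=+0); C at (east=4, north=0).
  B is 4 units southeast of C: delta (east=+4, north=-4); B at (east=8, north=-4).
  A is 2 units southwest of B: delta (east=-2, north=-2); A at (east=6, north=-6).
Therefore A relative to D: (east=6, north=-6).

Answer: A is at (east=6, north=-6) relative to D.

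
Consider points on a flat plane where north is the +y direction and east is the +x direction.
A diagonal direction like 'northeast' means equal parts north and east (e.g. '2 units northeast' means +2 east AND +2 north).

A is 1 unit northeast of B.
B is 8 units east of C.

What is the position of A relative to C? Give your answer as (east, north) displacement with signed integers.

Answer: A is at (east=9, north=1) relative to C.

Derivation:
Place C at the origin (east=0, north=0).
  B is 8 units east of C: delta (east=+8, north=+0); B at (east=8, north=0).
  A is 1 unit northeast of B: delta (east=+1, north=+1); A at (east=9, north=1).
Therefore A relative to C: (east=9, north=1).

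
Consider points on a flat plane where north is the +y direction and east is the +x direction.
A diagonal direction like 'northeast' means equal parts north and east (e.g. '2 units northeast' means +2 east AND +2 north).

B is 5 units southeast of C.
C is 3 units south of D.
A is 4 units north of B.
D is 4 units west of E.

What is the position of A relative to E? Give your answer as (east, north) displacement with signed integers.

Answer: A is at (east=1, north=-4) relative to E.

Derivation:
Place E at the origin (east=0, north=0).
  D is 4 units west of E: delta (east=-4, north=+0); D at (east=-4, north=0).
  C is 3 units south of D: delta (east=+0, north=-3); C at (east=-4, north=-3).
  B is 5 units southeast of C: delta (east=+5, north=-5); B at (east=1, north=-8).
  A is 4 units north of B: delta (east=+0, north=+4); A at (east=1, north=-4).
Therefore A relative to E: (east=1, north=-4).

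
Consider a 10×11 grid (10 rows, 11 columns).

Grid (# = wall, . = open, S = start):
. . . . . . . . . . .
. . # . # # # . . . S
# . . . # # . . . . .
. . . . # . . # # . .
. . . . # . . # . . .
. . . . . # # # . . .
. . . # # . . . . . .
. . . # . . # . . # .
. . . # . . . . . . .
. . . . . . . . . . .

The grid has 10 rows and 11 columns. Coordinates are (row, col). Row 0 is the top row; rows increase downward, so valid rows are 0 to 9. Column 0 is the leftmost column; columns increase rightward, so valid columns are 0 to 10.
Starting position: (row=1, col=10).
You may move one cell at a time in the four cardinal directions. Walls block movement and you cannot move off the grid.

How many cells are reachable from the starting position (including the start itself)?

Answer: Reachable cells: 89

Derivation:
BFS flood-fill from (row=1, col=10):
  Distance 0: (row=1, col=10)
  Distance 1: (row=0, col=10), (row=1, col=9), (row=2, col=10)
  Distance 2: (row=0, col=9), (row=1, col=8), (row=2, col=9), (row=3, col=10)
  Distance 3: (row=0, col=8), (row=1, col=7), (row=2, col=8), (row=3, col=9), (row=4, col=10)
  Distance 4: (row=0, col=7), (row=2, col=7), (row=4, col=9), (row=5, col=10)
  Distance 5: (row=0, col=6), (row=2, col=6), (row=4, col=8), (row=5, col=9), (row=6, col=10)
  Distance 6: (row=0, col=5), (row=3, col=6), (row=5, col=8), (row=6, col=9), (row=7, col=10)
  Distance 7: (row=0, col=4), (row=3, col=5), (row=4, col=6), (row=6, col=8), (row=8, col=10)
  Distance 8: (row=0, col=3), (row=4, col=5), (row=6, col=7), (row=7, col=8), (row=8, col=9), (row=9, col=10)
  Distance 9: (row=0, col=2), (row=1, col=3), (row=6, col=6), (row=7, col=7), (row=8, col=8), (row=9, col=9)
  Distance 10: (row=0, col=1), (row=2, col=3), (row=6, col=5), (row=8, col=7), (row=9, col=8)
  Distance 11: (row=0, col=0), (row=1, col=1), (row=2, col=2), (row=3, col=3), (row=7, col=5), (row=8, col=6), (row=9, col=7)
  Distance 12: (row=1, col=0), (row=2, col=1), (row=3, col=2), (row=4, col=3), (row=7, col=4), (row=8, col=5), (row=9, col=6)
  Distance 13: (row=3, col=1), (row=4, col=2), (row=5, col=3), (row=8, col=4), (row=9, col=5)
  Distance 14: (row=3, col=0), (row=4, col=1), (row=5, col=2), (row=5, col=4), (row=9, col=4)
  Distance 15: (row=4, col=0), (row=5, col=1), (row=6, col=2), (row=9, col=3)
  Distance 16: (row=5, col=0), (row=6, col=1), (row=7, col=2), (row=9, col=2)
  Distance 17: (row=6, col=0), (row=7, col=1), (row=8, col=2), (row=9, col=1)
  Distance 18: (row=7, col=0), (row=8, col=1), (row=9, col=0)
  Distance 19: (row=8, col=0)
Total reachable: 89 (grid has 89 open cells total)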